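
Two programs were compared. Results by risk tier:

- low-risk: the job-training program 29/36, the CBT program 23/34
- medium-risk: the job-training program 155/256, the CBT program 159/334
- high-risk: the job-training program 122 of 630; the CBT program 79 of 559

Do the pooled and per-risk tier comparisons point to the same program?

Yes

Low-risk: the job-training program 29/36 = 80.6%, the CBT program 23/34 = 67.6% → the job-training program
Medium-risk: the job-training program 155/256 = 60.5%, the CBT program 159/334 = 47.6% → the job-training program
High-risk: the job-training program 122/630 = 19.4%, the CBT program 79/559 = 14.1% → the job-training program
Overall: the job-training program 306/922 = 33.2%, the CBT program 261/927 = 28.2% → the job-training program
The job-training program wins overall and in every risk group — no reversal.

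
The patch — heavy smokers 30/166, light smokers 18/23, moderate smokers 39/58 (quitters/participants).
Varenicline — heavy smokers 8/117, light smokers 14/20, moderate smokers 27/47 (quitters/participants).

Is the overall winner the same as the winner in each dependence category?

Yes

Heavy smokers: the patch 30/166 = 18.1%, varenicline 8/117 = 6.8% → the patch
Light smokers: the patch 18/23 = 78.3%, varenicline 14/20 = 70.0% → the patch
Moderate smokers: the patch 39/58 = 67.2%, varenicline 27/47 = 57.4% → the patch
Overall: the patch 87/247 = 35.2%, varenicline 49/184 = 26.6% → the patch
The patch wins overall and in every dependence group — no reversal.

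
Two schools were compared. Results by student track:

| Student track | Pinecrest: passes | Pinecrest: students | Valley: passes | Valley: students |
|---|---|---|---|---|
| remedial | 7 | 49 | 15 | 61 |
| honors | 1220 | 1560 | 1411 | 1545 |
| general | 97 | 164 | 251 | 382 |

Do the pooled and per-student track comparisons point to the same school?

Remedial: Pinecrest 7/49 = 14.3%, Valley 15/61 = 24.6% → Valley
Honors: Pinecrest 1220/1560 = 78.2%, Valley 1411/1545 = 91.3% → Valley
General: Pinecrest 97/164 = 59.1%, Valley 251/382 = 65.7% → Valley
Overall: Pinecrest 1324/1773 = 74.7%, Valley 1677/1988 = 84.4% → Valley
Valley wins overall and in every student group — no reversal.

Yes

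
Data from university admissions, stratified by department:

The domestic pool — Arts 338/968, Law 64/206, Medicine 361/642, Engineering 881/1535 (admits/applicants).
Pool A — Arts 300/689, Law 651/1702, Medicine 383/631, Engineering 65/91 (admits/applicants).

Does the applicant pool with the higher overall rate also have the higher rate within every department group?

No

Arts: the domestic pool 338/968 = 34.9%, Pool A 300/689 = 43.5% → Pool A
Law: the domestic pool 64/206 = 31.1%, Pool A 651/1702 = 38.2% → Pool A
Medicine: the domestic pool 361/642 = 56.2%, Pool A 383/631 = 60.7% → Pool A
Engineering: the domestic pool 881/1535 = 57.4%, Pool A 65/91 = 71.4% → Pool A
Overall: the domestic pool 1644/3351 = 49.1%, Pool A 1399/3113 = 44.9% → the domestic pool
Pool A wins each department group but the domestic pool wins overall — the comparison reverses. Pool A's applicants skew toward Law, which has a lower base rate.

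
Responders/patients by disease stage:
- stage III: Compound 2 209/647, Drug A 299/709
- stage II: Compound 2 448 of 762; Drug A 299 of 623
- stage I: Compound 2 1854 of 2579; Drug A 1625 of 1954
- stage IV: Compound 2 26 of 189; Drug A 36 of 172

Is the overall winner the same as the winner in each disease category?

Stage III: Compound 2 209/647 = 32.3%, Drug A 299/709 = 42.2% → Drug A
Stage II: Compound 2 448/762 = 58.8%, Drug A 299/623 = 48.0% → Compound 2
Stage I: Compound 2 1854/2579 = 71.9%, Drug A 1625/1954 = 83.2% → Drug A
Stage IV: Compound 2 26/189 = 13.8%, Drug A 36/172 = 20.9% → Drug A
Overall: Compound 2 2537/4177 = 60.7%, Drug A 2259/3458 = 65.3% → Drug A
Neither sweeps: Compound 2 wins 1 of 4 groups, Drug A wins 3. Drug A wins overall but not every group — no Simpson reversal.

No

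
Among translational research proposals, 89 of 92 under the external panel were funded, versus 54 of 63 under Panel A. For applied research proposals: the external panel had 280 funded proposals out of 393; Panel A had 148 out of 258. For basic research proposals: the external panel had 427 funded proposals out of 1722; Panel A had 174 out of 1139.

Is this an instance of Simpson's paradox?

No

Translational research: the external panel 89/92 = 96.7%, Panel A 54/63 = 85.7% → the external panel
Applied research: the external panel 280/393 = 71.2%, Panel A 148/258 = 57.4% → the external panel
Basic research: the external panel 427/1722 = 24.8%, Panel A 174/1139 = 15.3% → the external panel
Overall: the external panel 796/2207 = 36.1%, Panel A 376/1460 = 25.8% → the external panel
The external panel wins overall and in every proposal group — no reversal.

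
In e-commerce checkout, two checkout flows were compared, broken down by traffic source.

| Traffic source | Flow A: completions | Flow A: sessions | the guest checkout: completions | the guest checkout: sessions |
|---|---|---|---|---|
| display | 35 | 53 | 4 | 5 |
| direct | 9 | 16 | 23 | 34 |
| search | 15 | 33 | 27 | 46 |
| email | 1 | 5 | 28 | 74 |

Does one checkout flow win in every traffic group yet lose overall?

Yes

Display: Flow A 35/53 = 66.0%, the guest checkout 4/5 = 80.0% → the guest checkout
Direct: Flow A 9/16 = 56.2%, the guest checkout 23/34 = 67.6% → the guest checkout
Search: Flow A 15/33 = 45.5%, the guest checkout 27/46 = 58.7% → the guest checkout
Email: Flow A 1/5 = 20.0%, the guest checkout 28/74 = 37.8% → the guest checkout
Overall: Flow A 60/107 = 56.1%, the guest checkout 82/159 = 51.6% → Flow A
The guest checkout wins each traffic group but Flow A wins overall — the comparison reverses. The guest checkout's sessions skew toward email, which has a lower base rate.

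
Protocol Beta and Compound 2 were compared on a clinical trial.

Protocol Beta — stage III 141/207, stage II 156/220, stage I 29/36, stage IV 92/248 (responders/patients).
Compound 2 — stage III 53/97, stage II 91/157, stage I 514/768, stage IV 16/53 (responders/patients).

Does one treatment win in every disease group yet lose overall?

Stage III: Protocol Beta 141/207 = 68.1%, Compound 2 53/97 = 54.6% → Protocol Beta
Stage II: Protocol Beta 156/220 = 70.9%, Compound 2 91/157 = 58.0% → Protocol Beta
Stage I: Protocol Beta 29/36 = 80.6%, Compound 2 514/768 = 66.9% → Protocol Beta
Stage IV: Protocol Beta 92/248 = 37.1%, Compound 2 16/53 = 30.2% → Protocol Beta
Overall: Protocol Beta 418/711 = 58.8%, Compound 2 674/1075 = 62.7% → Compound 2
Protocol Beta wins each disease group but Compound 2 wins overall — the comparison reverses. Protocol Beta's patients skew toward stage IV, which has a lower base rate.

Yes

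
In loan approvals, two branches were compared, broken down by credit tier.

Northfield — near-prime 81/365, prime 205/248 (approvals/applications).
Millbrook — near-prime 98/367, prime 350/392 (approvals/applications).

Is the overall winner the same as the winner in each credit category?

Yes

Near-prime: Northfield 81/365 = 22.2%, Millbrook 98/367 = 26.7% → Millbrook
Prime: Northfield 205/248 = 82.7%, Millbrook 350/392 = 89.3% → Millbrook
Overall: Northfield 286/613 = 46.7%, Millbrook 448/759 = 59.0% → Millbrook
Millbrook wins overall and in every credit group — no reversal.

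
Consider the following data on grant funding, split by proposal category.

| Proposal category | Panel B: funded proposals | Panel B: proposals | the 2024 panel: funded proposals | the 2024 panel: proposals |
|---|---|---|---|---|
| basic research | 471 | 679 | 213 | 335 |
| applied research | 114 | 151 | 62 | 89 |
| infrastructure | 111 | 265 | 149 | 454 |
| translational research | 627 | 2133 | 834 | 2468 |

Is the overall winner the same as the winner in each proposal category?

No

Basic research: Panel B 471/679 = 69.4%, the 2024 panel 213/335 = 63.6% → Panel B
Applied research: Panel B 114/151 = 75.5%, the 2024 panel 62/89 = 69.7% → Panel B
Infrastructure: Panel B 111/265 = 41.9%, the 2024 panel 149/454 = 32.8% → Panel B
Translational research: Panel B 627/2133 = 29.4%, the 2024 panel 834/2468 = 33.8% → the 2024 panel
Overall: Panel B 1323/3228 = 41.0%, the 2024 panel 1258/3346 = 37.6% → Panel B
Neither sweeps: Panel B wins 3 of 4 groups, the 2024 panel wins 1. Panel B wins overall but not every group — no Simpson reversal.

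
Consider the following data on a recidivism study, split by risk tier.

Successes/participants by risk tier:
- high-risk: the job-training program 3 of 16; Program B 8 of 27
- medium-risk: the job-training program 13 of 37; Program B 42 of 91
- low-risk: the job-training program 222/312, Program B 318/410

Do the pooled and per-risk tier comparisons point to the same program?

Yes

High-risk: the job-training program 3/16 = 18.8%, Program B 8/27 = 29.6% → Program B
Medium-risk: the job-training program 13/37 = 35.1%, Program B 42/91 = 46.2% → Program B
Low-risk: the job-training program 222/312 = 71.2%, Program B 318/410 = 77.6% → Program B
Overall: the job-training program 238/365 = 65.2%, Program B 368/528 = 69.7% → Program B
Program B wins overall and in every risk group — no reversal.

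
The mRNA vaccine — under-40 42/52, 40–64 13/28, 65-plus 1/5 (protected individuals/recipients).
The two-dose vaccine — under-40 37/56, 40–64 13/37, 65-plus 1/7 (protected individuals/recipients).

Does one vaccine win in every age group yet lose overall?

No

Under-40: the mRNA vaccine 42/52 = 80.8%, the two-dose vaccine 37/56 = 66.1% → the mRNA vaccine
40–64: the mRNA vaccine 13/28 = 46.4%, the two-dose vaccine 13/37 = 35.1% → the mRNA vaccine
65-plus: the mRNA vaccine 1/5 = 20.0%, the two-dose vaccine 1/7 = 14.3% → the mRNA vaccine
Overall: the mRNA vaccine 56/85 = 65.9%, the two-dose vaccine 51/100 = 51.0% → the mRNA vaccine
The mRNA vaccine wins overall and in every age group — no reversal.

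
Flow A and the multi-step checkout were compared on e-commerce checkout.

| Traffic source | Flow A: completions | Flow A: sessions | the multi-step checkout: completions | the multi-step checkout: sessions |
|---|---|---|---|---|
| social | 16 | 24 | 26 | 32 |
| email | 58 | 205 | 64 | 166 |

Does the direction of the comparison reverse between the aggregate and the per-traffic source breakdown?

Social: Flow A 16/24 = 66.7%, the multi-step checkout 26/32 = 81.2% → the multi-step checkout
Email: Flow A 58/205 = 28.3%, the multi-step checkout 64/166 = 38.6% → the multi-step checkout
Overall: Flow A 74/229 = 32.3%, the multi-step checkout 90/198 = 45.5% → the multi-step checkout
The multi-step checkout wins overall and in every traffic group — no reversal.

No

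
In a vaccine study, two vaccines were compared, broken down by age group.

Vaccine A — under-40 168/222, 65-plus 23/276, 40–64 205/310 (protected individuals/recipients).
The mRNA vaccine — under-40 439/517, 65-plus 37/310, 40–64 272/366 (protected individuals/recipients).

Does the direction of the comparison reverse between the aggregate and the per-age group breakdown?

No

Under-40: Vaccine A 168/222 = 75.7%, the mRNA vaccine 439/517 = 84.9% → the mRNA vaccine
65-plus: Vaccine A 23/276 = 8.3%, the mRNA vaccine 37/310 = 11.9% → the mRNA vaccine
40–64: Vaccine A 205/310 = 66.1%, the mRNA vaccine 272/366 = 74.3% → the mRNA vaccine
Overall: Vaccine A 396/808 = 49.0%, the mRNA vaccine 748/1193 = 62.7% → the mRNA vaccine
The mRNA vaccine wins overall and in every age group — no reversal.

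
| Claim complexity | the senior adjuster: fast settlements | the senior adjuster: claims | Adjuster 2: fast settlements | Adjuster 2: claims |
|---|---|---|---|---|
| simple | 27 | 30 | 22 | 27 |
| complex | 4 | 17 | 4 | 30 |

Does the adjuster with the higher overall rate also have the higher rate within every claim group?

Simple: the senior adjuster 27/30 = 90.0%, Adjuster 2 22/27 = 81.5% → the senior adjuster
Complex: the senior adjuster 4/17 = 23.5%, Adjuster 2 4/30 = 13.3% → the senior adjuster
Overall: the senior adjuster 31/47 = 66.0%, Adjuster 2 26/57 = 45.6% → the senior adjuster
The senior adjuster wins overall and in every claim group — no reversal.

Yes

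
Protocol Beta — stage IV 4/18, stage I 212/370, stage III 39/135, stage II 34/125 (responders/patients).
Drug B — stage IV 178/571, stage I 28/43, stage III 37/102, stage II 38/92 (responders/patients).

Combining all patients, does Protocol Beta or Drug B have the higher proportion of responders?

Protocol Beta

Stage IV: Protocol Beta 4/18 = 22.2%, Drug B 178/571 = 31.2% → Drug B
Stage I: Protocol Beta 212/370 = 57.3%, Drug B 28/43 = 65.1% → Drug B
Stage III: Protocol Beta 39/135 = 28.9%, Drug B 37/102 = 36.3% → Drug B
Stage II: Protocol Beta 34/125 = 27.2%, Drug B 38/92 = 41.3% → Drug B
Overall: Protocol Beta 289/648 = 44.6%, Drug B 281/808 = 34.8% → Protocol Beta
(Drug B wins every disease group but Protocol Beta wins overall — Drug B's patients skew toward the low-rate stage IV group.)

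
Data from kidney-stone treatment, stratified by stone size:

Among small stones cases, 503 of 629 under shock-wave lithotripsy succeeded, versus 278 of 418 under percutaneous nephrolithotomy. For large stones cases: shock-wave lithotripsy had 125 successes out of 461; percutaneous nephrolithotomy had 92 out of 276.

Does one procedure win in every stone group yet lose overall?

Small stones: shock-wave lithotripsy 503/629 = 80.0%, percutaneous nephrolithotomy 278/418 = 66.5% → shock-wave lithotripsy
Large stones: shock-wave lithotripsy 125/461 = 27.1%, percutaneous nephrolithotomy 92/276 = 33.3% → percutaneous nephrolithotomy
Overall: shock-wave lithotripsy 628/1090 = 57.6%, percutaneous nephrolithotomy 370/694 = 53.3% → shock-wave lithotripsy
Neither sweeps: shock-wave lithotripsy wins 1 of 2 groups, percutaneous nephrolithotomy wins 1. Shock-wave lithotripsy wins overall but not every group — no Simpson reversal.

No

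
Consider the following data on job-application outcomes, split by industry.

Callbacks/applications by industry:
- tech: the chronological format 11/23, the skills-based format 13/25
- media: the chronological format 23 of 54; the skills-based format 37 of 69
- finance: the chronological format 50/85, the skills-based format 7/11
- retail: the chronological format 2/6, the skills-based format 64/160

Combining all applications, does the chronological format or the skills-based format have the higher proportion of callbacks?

Tech: the chronological format 11/23 = 47.8%, the skills-based format 13/25 = 52.0% → the skills-based format
Media: the chronological format 23/54 = 42.6%, the skills-based format 37/69 = 53.6% → the skills-based format
Finance: the chronological format 50/85 = 58.8%, the skills-based format 7/11 = 63.6% → the skills-based format
Retail: the chronological format 2/6 = 33.3%, the skills-based format 64/160 = 40.0% → the skills-based format
Overall: the chronological format 86/168 = 51.2%, the skills-based format 121/265 = 45.7% → the chronological format
(The skills-based format wins every industry group but the chronological format wins overall — the skills-based format's applications skew toward the low-rate retail group.)

the chronological format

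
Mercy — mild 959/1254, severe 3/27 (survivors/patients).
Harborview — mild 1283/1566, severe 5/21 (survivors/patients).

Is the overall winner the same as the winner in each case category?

Mild: Mercy 959/1254 = 76.5%, Harborview 1283/1566 = 81.9% → Harborview
Severe: Mercy 3/27 = 11.1%, Harborview 5/21 = 23.8% → Harborview
Overall: Mercy 962/1281 = 75.1%, Harborview 1288/1587 = 81.2% → Harborview
Harborview wins overall and in every case group — no reversal.

Yes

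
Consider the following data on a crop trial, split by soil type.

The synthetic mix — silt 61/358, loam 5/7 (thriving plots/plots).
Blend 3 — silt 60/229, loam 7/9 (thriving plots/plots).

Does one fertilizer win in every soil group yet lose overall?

Silt: the synthetic mix 61/358 = 17.0%, Blend 3 60/229 = 26.2% → Blend 3
Loam: the synthetic mix 5/7 = 71.4%, Blend 3 7/9 = 77.8% → Blend 3
Overall: the synthetic mix 66/365 = 18.1%, Blend 3 67/238 = 28.2% → Blend 3
Blend 3 wins overall and in every soil group — no reversal.

No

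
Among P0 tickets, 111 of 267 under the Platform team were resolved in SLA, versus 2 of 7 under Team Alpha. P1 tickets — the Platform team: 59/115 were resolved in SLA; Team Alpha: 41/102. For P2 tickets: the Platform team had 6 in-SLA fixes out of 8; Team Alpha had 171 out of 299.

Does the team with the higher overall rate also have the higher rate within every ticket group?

P0: the Platform team 111/267 = 41.6%, Team Alpha 2/7 = 28.6% → the Platform team
P1: the Platform team 59/115 = 51.3%, Team Alpha 41/102 = 40.2% → the Platform team
P2: the Platform team 6/8 = 75.0%, Team Alpha 171/299 = 57.2% → the Platform team
Overall: the Platform team 176/390 = 45.1%, Team Alpha 214/408 = 52.5% → Team Alpha
The Platform team wins each ticket group but Team Alpha wins overall — the comparison reverses. The Platform team's tickets skew toward P0, which has a lower base rate.

No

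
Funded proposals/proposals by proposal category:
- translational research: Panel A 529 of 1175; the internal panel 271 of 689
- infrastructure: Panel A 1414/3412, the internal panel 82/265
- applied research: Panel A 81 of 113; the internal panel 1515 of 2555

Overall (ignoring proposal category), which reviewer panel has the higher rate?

the internal panel

Translational research: Panel A 529/1175 = 45.0%, the internal panel 271/689 = 39.3% → Panel A
Infrastructure: Panel A 1414/3412 = 41.4%, the internal panel 82/265 = 30.9% → Panel A
Applied research: Panel A 81/113 = 71.7%, the internal panel 1515/2555 = 59.3% → Panel A
Overall: Panel A 2024/4700 = 43.1%, the internal panel 1868/3509 = 53.2% → the internal panel
(Panel A wins every proposal group but the internal panel wins overall — Panel A's proposals skew toward the low-rate infrastructure group.)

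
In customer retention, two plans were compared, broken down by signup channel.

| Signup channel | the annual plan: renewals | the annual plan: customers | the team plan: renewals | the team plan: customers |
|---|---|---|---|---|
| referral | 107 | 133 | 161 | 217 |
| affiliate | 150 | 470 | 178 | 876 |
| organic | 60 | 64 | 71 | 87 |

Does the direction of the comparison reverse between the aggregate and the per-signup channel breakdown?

No

Referral: the annual plan 107/133 = 80.5%, the team plan 161/217 = 74.2% → the annual plan
Affiliate: the annual plan 150/470 = 31.9%, the team plan 178/876 = 20.3% → the annual plan
Organic: the annual plan 60/64 = 93.8%, the team plan 71/87 = 81.6% → the annual plan
Overall: the annual plan 317/667 = 47.5%, the team plan 410/1180 = 34.7% → the annual plan
The annual plan wins overall and in every signup group — no reversal.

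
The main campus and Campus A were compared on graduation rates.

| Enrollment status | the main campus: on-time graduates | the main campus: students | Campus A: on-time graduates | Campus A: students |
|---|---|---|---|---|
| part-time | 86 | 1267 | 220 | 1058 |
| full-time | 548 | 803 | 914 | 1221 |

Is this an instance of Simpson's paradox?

Part-time: the main campus 86/1267 = 6.8%, Campus A 220/1058 = 20.8% → Campus A
Full-time: the main campus 548/803 = 68.2%, Campus A 914/1221 = 74.9% → Campus A
Overall: the main campus 634/2070 = 30.6%, Campus A 1134/2279 = 49.8% → Campus A
Campus A wins overall and in every enrollment group — no reversal.

No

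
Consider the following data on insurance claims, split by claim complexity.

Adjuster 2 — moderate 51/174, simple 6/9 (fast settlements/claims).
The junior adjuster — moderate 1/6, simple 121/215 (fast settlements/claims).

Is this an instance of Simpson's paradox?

Moderate: Adjuster 2 51/174 = 29.3%, the junior adjuster 1/6 = 16.7% → Adjuster 2
Simple: Adjuster 2 6/9 = 66.7%, the junior adjuster 121/215 = 56.3% → Adjuster 2
Overall: Adjuster 2 57/183 = 31.1%, the junior adjuster 122/221 = 55.2% → the junior adjuster
Adjuster 2 wins each claim group but the junior adjuster wins overall — the comparison reverses. Adjuster 2's claims skew toward moderate, which has a lower base rate.

Yes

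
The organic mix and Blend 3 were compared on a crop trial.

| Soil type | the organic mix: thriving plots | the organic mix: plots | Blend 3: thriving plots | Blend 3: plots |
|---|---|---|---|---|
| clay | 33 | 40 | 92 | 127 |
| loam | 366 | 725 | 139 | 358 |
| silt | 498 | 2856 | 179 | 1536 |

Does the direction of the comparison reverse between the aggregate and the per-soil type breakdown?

Clay: the organic mix 33/40 = 82.5%, Blend 3 92/127 = 72.4% → the organic mix
Loam: the organic mix 366/725 = 50.5%, Blend 3 139/358 = 38.8% → the organic mix
Silt: the organic mix 498/2856 = 17.4%, Blend 3 179/1536 = 11.7% → the organic mix
Overall: the organic mix 897/3621 = 24.8%, Blend 3 410/2021 = 20.3% → the organic mix
The organic mix wins overall and in every soil group — no reversal.

No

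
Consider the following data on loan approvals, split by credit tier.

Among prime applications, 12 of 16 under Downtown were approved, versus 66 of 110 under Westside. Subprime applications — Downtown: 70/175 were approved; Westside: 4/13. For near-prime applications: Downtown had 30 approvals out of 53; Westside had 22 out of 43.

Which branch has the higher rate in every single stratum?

Prime: Downtown 12/16 = 75.0%, Westside 66/110 = 60.0% → Downtown
Subprime: Downtown 70/175 = 40.0%, Westside 4/13 = 30.8% → Downtown
Near-prime: Downtown 30/53 = 56.6%, Westside 22/43 = 51.2% → Downtown
Downtown has the higher rate in all 3 groups.

Downtown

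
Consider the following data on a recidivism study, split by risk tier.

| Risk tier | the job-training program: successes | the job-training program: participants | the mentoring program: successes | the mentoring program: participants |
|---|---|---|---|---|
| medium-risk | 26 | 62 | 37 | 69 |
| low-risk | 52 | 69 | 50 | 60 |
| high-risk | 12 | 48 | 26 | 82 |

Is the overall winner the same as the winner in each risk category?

Medium-risk: the job-training program 26/62 = 41.9%, the mentoring program 37/69 = 53.6% → the mentoring program
Low-risk: the job-training program 52/69 = 75.4%, the mentoring program 50/60 = 83.3% → the mentoring program
High-risk: the job-training program 12/48 = 25.0%, the mentoring program 26/82 = 31.7% → the mentoring program
Overall: the job-training program 90/179 = 50.3%, the mentoring program 113/211 = 53.6% → the mentoring program
The mentoring program wins overall and in every risk group — no reversal.

Yes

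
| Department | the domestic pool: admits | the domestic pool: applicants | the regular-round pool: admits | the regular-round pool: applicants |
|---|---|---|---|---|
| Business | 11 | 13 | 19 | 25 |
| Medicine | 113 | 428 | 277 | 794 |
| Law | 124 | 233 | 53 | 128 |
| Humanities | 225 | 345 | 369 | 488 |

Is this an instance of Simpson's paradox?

Business: the domestic pool 11/13 = 84.6%, the regular-round pool 19/25 = 76.0% → the domestic pool
Medicine: the domestic pool 113/428 = 26.4%, the regular-round pool 277/794 = 34.9% → the regular-round pool
Law: the domestic pool 124/233 = 53.2%, the regular-round pool 53/128 = 41.4% → the domestic pool
Humanities: the domestic pool 225/345 = 65.2%, the regular-round pool 369/488 = 75.6% → the regular-round pool
Overall: the domestic pool 473/1019 = 46.4%, the regular-round pool 718/1435 = 50.0% → the regular-round pool
Neither sweeps: the domestic pool wins 2 of 4 groups, the regular-round pool wins 2. The regular-round pool wins overall but not every group — no Simpson reversal.

No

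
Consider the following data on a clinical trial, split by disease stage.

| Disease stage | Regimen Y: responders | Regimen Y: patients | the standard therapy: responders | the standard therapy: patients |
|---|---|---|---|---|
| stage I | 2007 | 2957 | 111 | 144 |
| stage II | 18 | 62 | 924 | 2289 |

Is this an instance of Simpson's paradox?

Yes

Stage I: Regimen Y 2007/2957 = 67.9%, the standard therapy 111/144 = 77.1% → the standard therapy
Stage II: Regimen Y 18/62 = 29.0%, the standard therapy 924/2289 = 40.4% → the standard therapy
Overall: Regimen Y 2025/3019 = 67.1%, the standard therapy 1035/2433 = 42.5% → Regimen Y
The standard therapy wins each disease group but Regimen Y wins overall — the comparison reverses. The standard therapy's patients skew toward stage II, which has a lower base rate.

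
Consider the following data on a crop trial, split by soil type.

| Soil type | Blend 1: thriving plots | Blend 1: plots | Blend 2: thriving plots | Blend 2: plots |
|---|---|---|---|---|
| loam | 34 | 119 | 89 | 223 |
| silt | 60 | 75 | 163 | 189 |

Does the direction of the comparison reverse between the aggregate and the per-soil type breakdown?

No

Loam: Blend 1 34/119 = 28.6%, Blend 2 89/223 = 39.9% → Blend 2
Silt: Blend 1 60/75 = 80.0%, Blend 2 163/189 = 86.2% → Blend 2
Overall: Blend 1 94/194 = 48.5%, Blend 2 252/412 = 61.2% → Blend 2
Blend 2 wins overall and in every soil group — no reversal.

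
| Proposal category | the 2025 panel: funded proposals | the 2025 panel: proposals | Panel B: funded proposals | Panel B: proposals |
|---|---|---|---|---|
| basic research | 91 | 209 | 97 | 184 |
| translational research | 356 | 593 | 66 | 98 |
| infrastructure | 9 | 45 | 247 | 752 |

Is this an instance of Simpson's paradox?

Basic research: the 2025 panel 91/209 = 43.5%, Panel B 97/184 = 52.7% → Panel B
Translational research: the 2025 panel 356/593 = 60.0%, Panel B 66/98 = 67.3% → Panel B
Infrastructure: the 2025 panel 9/45 = 20.0%, Panel B 247/752 = 32.8% → Panel B
Overall: the 2025 panel 456/847 = 53.8%, Panel B 410/1034 = 39.7% → the 2025 panel
Panel B wins each proposal group but the 2025 panel wins overall — the comparison reverses. Panel B's proposals skew toward infrastructure, which has a lower base rate.

Yes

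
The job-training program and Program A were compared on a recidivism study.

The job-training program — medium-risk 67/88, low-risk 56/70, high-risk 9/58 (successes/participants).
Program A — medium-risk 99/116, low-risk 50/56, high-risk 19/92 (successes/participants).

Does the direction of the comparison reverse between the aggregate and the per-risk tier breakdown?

Medium-risk: the job-training program 67/88 = 76.1%, Program A 99/116 = 85.3% → Program A
Low-risk: the job-training program 56/70 = 80.0%, Program A 50/56 = 89.3% → Program A
High-risk: the job-training program 9/58 = 15.5%, Program A 19/92 = 20.7% → Program A
Overall: the job-training program 132/216 = 61.1%, Program A 168/264 = 63.6% → Program A
Program A wins overall and in every risk group — no reversal.

No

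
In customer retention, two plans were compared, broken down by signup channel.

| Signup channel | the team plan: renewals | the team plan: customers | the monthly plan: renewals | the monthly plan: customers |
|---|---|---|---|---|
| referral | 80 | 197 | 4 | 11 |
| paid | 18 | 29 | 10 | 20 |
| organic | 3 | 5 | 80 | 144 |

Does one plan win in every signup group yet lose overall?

Referral: the team plan 80/197 = 40.6%, the monthly plan 4/11 = 36.4% → the team plan
Paid: the team plan 18/29 = 62.1%, the monthly plan 10/20 = 50.0% → the team plan
Organic: the team plan 3/5 = 60.0%, the monthly plan 80/144 = 55.6% → the team plan
Overall: the team plan 101/231 = 43.7%, the monthly plan 94/175 = 53.7% → the monthly plan
The team plan wins each signup group but the monthly plan wins overall — the comparison reverses. The team plan's customers skew toward referral, which has a lower base rate.

Yes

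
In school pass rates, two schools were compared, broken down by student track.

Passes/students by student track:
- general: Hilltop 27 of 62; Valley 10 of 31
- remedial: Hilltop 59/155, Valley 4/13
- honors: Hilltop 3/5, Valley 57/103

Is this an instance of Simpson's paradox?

General: Hilltop 27/62 = 43.5%, Valley 10/31 = 32.3% → Hilltop
Remedial: Hilltop 59/155 = 38.1%, Valley 4/13 = 30.8% → Hilltop
Honors: Hilltop 3/5 = 60.0%, Valley 57/103 = 55.3% → Hilltop
Overall: Hilltop 89/222 = 40.1%, Valley 71/147 = 48.3% → Valley
Hilltop wins each student group but Valley wins overall — the comparison reverses. Hilltop's students skew toward remedial, which has a lower base rate.

Yes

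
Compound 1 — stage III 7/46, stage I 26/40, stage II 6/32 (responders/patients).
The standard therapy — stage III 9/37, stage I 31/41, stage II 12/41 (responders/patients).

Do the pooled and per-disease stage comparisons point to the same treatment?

Yes

Stage III: Compound 1 7/46 = 15.2%, the standard therapy 9/37 = 24.3% → the standard therapy
Stage I: Compound 1 26/40 = 65.0%, the standard therapy 31/41 = 75.6% → the standard therapy
Stage II: Compound 1 6/32 = 18.8%, the standard therapy 12/41 = 29.3% → the standard therapy
Overall: Compound 1 39/118 = 33.1%, the standard therapy 52/119 = 43.7% → the standard therapy
The standard therapy wins overall and in every disease group — no reversal.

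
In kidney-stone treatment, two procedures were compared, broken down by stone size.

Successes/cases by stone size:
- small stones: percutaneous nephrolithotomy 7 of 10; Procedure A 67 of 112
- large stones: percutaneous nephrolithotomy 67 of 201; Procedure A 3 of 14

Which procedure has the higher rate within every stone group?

Small stones: percutaneous nephrolithotomy 7/10 = 70.0%, Procedure A 67/112 = 59.8% → percutaneous nephrolithotomy
Large stones: percutaneous nephrolithotomy 67/201 = 33.3%, Procedure A 3/14 = 21.4% → percutaneous nephrolithotomy
Percutaneous nephrolithotomy has the higher rate in both groups.

percutaneous nephrolithotomy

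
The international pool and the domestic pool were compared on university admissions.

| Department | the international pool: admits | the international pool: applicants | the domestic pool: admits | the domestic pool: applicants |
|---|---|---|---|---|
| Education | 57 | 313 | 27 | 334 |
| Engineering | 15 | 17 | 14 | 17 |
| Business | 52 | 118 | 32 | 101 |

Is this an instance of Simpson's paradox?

No

Education: the international pool 57/313 = 18.2%, the domestic pool 27/334 = 8.1% → the international pool
Engineering: the international pool 15/17 = 88.2%, the domestic pool 14/17 = 82.4% → the international pool
Business: the international pool 52/118 = 44.1%, the domestic pool 32/101 = 31.7% → the international pool
Overall: the international pool 124/448 = 27.7%, the domestic pool 73/452 = 16.2% → the international pool
The international pool wins overall and in every department group — no reversal.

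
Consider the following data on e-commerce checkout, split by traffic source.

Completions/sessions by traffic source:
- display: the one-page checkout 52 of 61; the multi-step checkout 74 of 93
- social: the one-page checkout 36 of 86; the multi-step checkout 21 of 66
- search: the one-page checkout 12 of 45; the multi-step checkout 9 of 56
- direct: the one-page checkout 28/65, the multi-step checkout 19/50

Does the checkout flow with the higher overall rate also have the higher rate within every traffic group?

Yes

Display: the one-page checkout 52/61 = 85.2%, the multi-step checkout 74/93 = 79.6% → the one-page checkout
Social: the one-page checkout 36/86 = 41.9%, the multi-step checkout 21/66 = 31.8% → the one-page checkout
Search: the one-page checkout 12/45 = 26.7%, the multi-step checkout 9/56 = 16.1% → the one-page checkout
Direct: the one-page checkout 28/65 = 43.1%, the multi-step checkout 19/50 = 38.0% → the one-page checkout
Overall: the one-page checkout 128/257 = 49.8%, the multi-step checkout 123/265 = 46.4% → the one-page checkout
The one-page checkout wins overall and in every traffic group — no reversal.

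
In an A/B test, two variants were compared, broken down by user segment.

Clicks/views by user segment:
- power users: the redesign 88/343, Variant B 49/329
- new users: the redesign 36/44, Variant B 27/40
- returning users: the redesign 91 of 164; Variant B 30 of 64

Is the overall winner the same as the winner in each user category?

Power users: the redesign 88/343 = 25.7%, Variant B 49/329 = 14.9% → the redesign
New users: the redesign 36/44 = 81.8%, Variant B 27/40 = 67.5% → the redesign
Returning users: the redesign 91/164 = 55.5%, Variant B 30/64 = 46.9% → the redesign
Overall: the redesign 215/551 = 39.0%, Variant B 106/433 = 24.5% → the redesign
The redesign wins overall and in every user group — no reversal.

Yes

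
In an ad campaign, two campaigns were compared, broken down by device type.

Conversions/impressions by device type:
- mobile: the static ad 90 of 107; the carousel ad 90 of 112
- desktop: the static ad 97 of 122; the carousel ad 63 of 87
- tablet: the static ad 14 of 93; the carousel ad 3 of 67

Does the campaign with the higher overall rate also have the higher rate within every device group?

Mobile: the static ad 90/107 = 84.1%, the carousel ad 90/112 = 80.4% → the static ad
Desktop: the static ad 97/122 = 79.5%, the carousel ad 63/87 = 72.4% → the static ad
Tablet: the static ad 14/93 = 15.1%, the carousel ad 3/67 = 4.5% → the static ad
Overall: the static ad 201/322 = 62.4%, the carousel ad 156/266 = 58.6% → the static ad
The static ad wins overall and in every device group — no reversal.

Yes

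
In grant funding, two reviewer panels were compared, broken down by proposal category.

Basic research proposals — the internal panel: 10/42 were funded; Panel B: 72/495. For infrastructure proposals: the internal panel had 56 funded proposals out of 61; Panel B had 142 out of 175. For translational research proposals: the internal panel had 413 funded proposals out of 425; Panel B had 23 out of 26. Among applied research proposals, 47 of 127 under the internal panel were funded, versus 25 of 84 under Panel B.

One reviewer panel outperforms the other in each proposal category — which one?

Basic research: the internal panel 10/42 = 23.8%, Panel B 72/495 = 14.5% → the internal panel
Infrastructure: the internal panel 56/61 = 91.8%, Panel B 142/175 = 81.1% → the internal panel
Translational research: the internal panel 413/425 = 97.2%, Panel B 23/26 = 88.5% → the internal panel
Applied research: the internal panel 47/127 = 37.0%, Panel B 25/84 = 29.8% → the internal panel
The internal panel has the higher rate in all 4 groups.

the internal panel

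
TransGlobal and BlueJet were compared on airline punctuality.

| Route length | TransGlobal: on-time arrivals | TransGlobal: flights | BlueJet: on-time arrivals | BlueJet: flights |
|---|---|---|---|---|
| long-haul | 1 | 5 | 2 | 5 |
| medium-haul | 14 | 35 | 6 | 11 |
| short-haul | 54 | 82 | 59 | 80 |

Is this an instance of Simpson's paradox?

No

Long-haul: TransGlobal 1/5 = 20.0%, BlueJet 2/5 = 40.0% → BlueJet
Medium-haul: TransGlobal 14/35 = 40.0%, BlueJet 6/11 = 54.5% → BlueJet
Short-haul: TransGlobal 54/82 = 65.9%, BlueJet 59/80 = 73.8% → BlueJet
Overall: TransGlobal 69/122 = 56.6%, BlueJet 67/96 = 69.8% → BlueJet
BlueJet wins overall and in every route group — no reversal.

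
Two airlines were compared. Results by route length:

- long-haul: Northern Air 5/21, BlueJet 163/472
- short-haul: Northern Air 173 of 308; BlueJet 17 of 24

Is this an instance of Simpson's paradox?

Yes

Long-haul: Northern Air 5/21 = 23.8%, BlueJet 163/472 = 34.5% → BlueJet
Short-haul: Northern Air 173/308 = 56.2%, BlueJet 17/24 = 70.8% → BlueJet
Overall: Northern Air 178/329 = 54.1%, BlueJet 180/496 = 36.3% → Northern Air
BlueJet wins each route group but Northern Air wins overall — the comparison reverses. BlueJet's flights skew toward long-haul, which has a lower base rate.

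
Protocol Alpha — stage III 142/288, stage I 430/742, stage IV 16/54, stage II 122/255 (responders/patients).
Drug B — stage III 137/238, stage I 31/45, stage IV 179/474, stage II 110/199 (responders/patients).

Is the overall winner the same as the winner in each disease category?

Stage III: Protocol Alpha 142/288 = 49.3%, Drug B 137/238 = 57.6% → Drug B
Stage I: Protocol Alpha 430/742 = 58.0%, Drug B 31/45 = 68.9% → Drug B
Stage IV: Protocol Alpha 16/54 = 29.6%, Drug B 179/474 = 37.8% → Drug B
Stage II: Protocol Alpha 122/255 = 47.8%, Drug B 110/199 = 55.3% → Drug B
Overall: Protocol Alpha 710/1339 = 53.0%, Drug B 457/956 = 47.8% → Protocol Alpha
Drug B wins each disease group but Protocol Alpha wins overall — the comparison reverses. Drug B's patients skew toward stage IV, which has a lower base rate.

No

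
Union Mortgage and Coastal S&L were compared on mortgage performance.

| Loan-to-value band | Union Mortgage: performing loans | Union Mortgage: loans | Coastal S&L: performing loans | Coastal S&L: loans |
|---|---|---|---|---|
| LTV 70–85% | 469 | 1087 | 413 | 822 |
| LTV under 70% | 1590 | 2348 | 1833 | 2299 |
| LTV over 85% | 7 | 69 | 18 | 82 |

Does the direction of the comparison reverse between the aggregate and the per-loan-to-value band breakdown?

LTV 70–85%: Union Mortgage 469/1087 = 43.1%, Coastal S&L 413/822 = 50.2% → Coastal S&L
LTV under 70%: Union Mortgage 1590/2348 = 67.7%, Coastal S&L 1833/2299 = 79.7% → Coastal S&L
LTV over 85%: Union Mortgage 7/69 = 10.1%, Coastal S&L 18/82 = 22.0% → Coastal S&L
Overall: Union Mortgage 2066/3504 = 59.0%, Coastal S&L 2264/3203 = 70.7% → Coastal S&L
Coastal S&L wins overall and in every loan-to-value group — no reversal.

No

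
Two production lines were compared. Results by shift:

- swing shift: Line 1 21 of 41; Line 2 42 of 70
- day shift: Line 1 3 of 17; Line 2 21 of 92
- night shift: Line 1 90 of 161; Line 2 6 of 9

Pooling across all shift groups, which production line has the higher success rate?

Swing shift: Line 1 21/41 = 51.2%, Line 2 42/70 = 60.0% → Line 2
Day shift: Line 1 3/17 = 17.6%, Line 2 21/92 = 22.8% → Line 2
Night shift: Line 1 90/161 = 55.9%, Line 2 6/9 = 66.7% → Line 2
Overall: Line 1 114/219 = 52.1%, Line 2 69/171 = 40.4% → Line 1
(Line 2 wins every shift group but Line 1 wins overall — Line 2's units skew toward the low-rate day shift group.)

Line 1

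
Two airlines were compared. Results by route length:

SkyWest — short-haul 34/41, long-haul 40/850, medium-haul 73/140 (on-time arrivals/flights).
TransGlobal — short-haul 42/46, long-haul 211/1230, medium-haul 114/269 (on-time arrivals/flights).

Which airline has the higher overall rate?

Short-haul: SkyWest 34/41 = 82.9%, TransGlobal 42/46 = 91.3% → TransGlobal
Long-haul: SkyWest 40/850 = 4.7%, TransGlobal 211/1230 = 17.2% → TransGlobal
Medium-haul: SkyWest 73/140 = 52.1%, TransGlobal 114/269 = 42.4% → SkyWest
Overall: SkyWest 147/1031 = 14.3%, TransGlobal 367/1545 = 23.8% → TransGlobal
(Neither sweeps every route group, but TransGlobal has the higher pooled rate.)

TransGlobal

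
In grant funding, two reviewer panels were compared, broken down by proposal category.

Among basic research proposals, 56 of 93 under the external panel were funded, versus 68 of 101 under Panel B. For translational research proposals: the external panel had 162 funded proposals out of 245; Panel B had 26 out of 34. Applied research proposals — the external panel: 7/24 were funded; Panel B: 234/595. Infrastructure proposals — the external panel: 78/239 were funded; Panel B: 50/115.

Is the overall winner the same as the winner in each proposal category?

No

Basic research: the external panel 56/93 = 60.2%, Panel B 68/101 = 67.3% → Panel B
Translational research: the external panel 162/245 = 66.1%, Panel B 26/34 = 76.5% → Panel B
Applied research: the external panel 7/24 = 29.2%, Panel B 234/595 = 39.3% → Panel B
Infrastructure: the external panel 78/239 = 32.6%, Panel B 50/115 = 43.5% → Panel B
Overall: the external panel 303/601 = 50.4%, Panel B 378/845 = 44.7% → the external panel
Panel B wins each proposal group but the external panel wins overall — the comparison reverses. Panel B's proposals skew toward applied research, which has a lower base rate.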